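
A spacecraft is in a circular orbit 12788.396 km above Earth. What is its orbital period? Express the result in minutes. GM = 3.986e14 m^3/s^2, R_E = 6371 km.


r = 19159.3960 km = 1.9159396e+07 m
T = 2*pi*sqrt(r^3/mu) = 2*pi*sqrt(7.0330781e+21 / 3.986e14)
T = 26392.7073 s = 439.8785 min

439.8785 minutes


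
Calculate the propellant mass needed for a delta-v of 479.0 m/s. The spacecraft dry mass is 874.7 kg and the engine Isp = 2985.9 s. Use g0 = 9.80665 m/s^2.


ve = Isp * g0 = 2985.9 * 9.80665 = 29281.676235 m/s
mass ratio = exp(dv/ve) = exp(479.0/29281.676235) = 1.01649288
m_prop = m_dry * (mr - 1) = 874.7 * (1.01649288 - 1)
m_prop = 14.4263 kg

14.4263 kg


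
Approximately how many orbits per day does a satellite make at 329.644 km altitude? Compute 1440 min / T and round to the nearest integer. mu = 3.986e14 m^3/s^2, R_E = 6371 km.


r = 6.700644e+06 m
T = 2*pi*sqrt(r^3/mu) = 5458.6599 s = 90.9777 min
revs/day = 1440 / 90.9777 = 15.8281
Rounded: 16 revolutions per day

16 revolutions per day


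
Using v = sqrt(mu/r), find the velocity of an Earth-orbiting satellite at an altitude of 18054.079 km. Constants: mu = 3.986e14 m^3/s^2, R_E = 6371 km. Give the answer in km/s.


r = R_E + alt = 6371.0 + 18054.079 = 24425.0790 km = 2.4425079e+07 m
v = sqrt(mu/r) = sqrt(3.986e14 / 2.4425079e+07) = 4039.7144 m/s = 4.0397 km/s

4.0397 km/s


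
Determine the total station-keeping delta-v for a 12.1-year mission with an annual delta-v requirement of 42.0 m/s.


dV = rate * years = 42.0 * 12.1
dV = 508.2000 m/s

508.2000 m/s


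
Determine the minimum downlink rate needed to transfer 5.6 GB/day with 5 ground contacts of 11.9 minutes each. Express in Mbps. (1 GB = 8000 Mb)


total contact time = 5 * 11.9 * 60 = 3570.0000 s
data = 5.6 GB = 44800.0000 Mb
rate = 44800.0000 / 3570.0000 = 12.5490 Mbps

12.5490 Mbps


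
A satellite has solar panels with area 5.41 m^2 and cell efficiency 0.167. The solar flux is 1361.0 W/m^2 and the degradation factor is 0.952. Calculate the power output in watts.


P = area * eta * S * degradation
P = 5.41 * 0.167 * 1361.0 * 0.952
P = 1170.6008 W

1170.6008 W


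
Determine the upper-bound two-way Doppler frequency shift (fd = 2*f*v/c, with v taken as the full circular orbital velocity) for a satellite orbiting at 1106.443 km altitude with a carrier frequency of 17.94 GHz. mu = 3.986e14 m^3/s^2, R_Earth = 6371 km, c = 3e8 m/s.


r = 7.477443e+06 m
v = sqrt(mu/r) = 7301.1638 m/s (worst-case radial velocity)
f = 17.94 GHz = 1.794e+10 Hz
fd = 2*f*v/c = 2*1.794e+10*7301.1638/3.0e+08
fd = 873219.1900 Hz

873219.1900 Hz


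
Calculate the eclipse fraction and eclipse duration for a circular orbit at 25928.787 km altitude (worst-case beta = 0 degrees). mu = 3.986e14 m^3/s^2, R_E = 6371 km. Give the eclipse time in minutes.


r = 32299.7870 km
T = 962.8518 min
Eclipse fraction = arcsin(R_E/r)/pi = arcsin(6371.0000/32299.7870)/pi
= arcsin(0.1972459)/pi = 0.06319973
Eclipse duration = 0.06319973 * 962.8518 = 60.8520 min

60.8520 minutes


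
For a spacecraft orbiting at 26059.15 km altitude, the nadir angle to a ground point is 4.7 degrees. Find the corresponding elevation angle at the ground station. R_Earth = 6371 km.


r = R_E + alt = 32430.1500 km
Law of sines in the satellite / Earth-center / ground-point triangle:
  sin(nadir)/R_E = sin(90 + el)/r  =>  cos(el) = (r/R_E)*sin(nadir)
cos(el) = (32430.1500 / 6371.0000) * sin(4.7 deg) = 0.4170896
el = arccos(0.4170896) = 65.3490 deg
(Earth-central angle = 90 - nadir - el = 19.9510 deg)

65.3490 degrees


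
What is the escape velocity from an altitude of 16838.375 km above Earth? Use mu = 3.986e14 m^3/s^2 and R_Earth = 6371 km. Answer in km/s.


r = 6371.0 + 16838.375 = 23209.3750 km = 2.3209375e+07 m
v_esc = sqrt(2*mu/r) = sqrt(2*3.986e14 / 2.3209375e+07)
v_esc = 5860.7328 m/s = 5.8607 km/s

5.8607 km/s


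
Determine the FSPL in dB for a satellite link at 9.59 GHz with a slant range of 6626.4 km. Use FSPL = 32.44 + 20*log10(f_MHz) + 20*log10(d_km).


f = 9.59 GHz = 9590.0000 MHz
d = 6626.4 km
FSPL = 32.44 + 20*log10(9590.0000) + 20*log10(6626.4)
FSPL = 32.44 + 79.6364 + 76.4256
FSPL = 188.5019 dB

188.5019 dB


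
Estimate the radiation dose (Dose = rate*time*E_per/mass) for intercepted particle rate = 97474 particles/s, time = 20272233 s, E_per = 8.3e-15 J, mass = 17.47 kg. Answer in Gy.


Total energy deposited = rate * time * E_per
  = 97474 * 20272233 * 8.3e-15 = 0.01640093 J
Dose = E_total / mass = 0.01640093 / 17.47
Dose = 9.3880537e-04 Gy

9.3881e-04 Gy


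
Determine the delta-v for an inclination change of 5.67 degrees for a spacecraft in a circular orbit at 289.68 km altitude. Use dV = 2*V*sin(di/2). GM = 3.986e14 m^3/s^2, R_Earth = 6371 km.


r = 6660.6800 km = 6.66068e+06 m
V = sqrt(mu/r) = 7735.8736 m/s
di = 5.67 deg = 0.09896017 rad
dV = 2*V*sin(di/2) = 2*7735.8736*sin(0.04948008)
dV = 765.2310 m/s = 0.765231 km/s

0.7652 km/s


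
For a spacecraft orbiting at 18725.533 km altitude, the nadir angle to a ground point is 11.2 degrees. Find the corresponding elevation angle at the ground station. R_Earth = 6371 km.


r = R_E + alt = 25096.5330 km
Law of sines in the satellite / Earth-center / ground-point triangle:
  sin(nadir)/R_E = sin(90 + el)/r  =>  cos(el) = (r/R_E)*sin(nadir)
cos(el) = (25096.5330 / 6371.0000) * sin(11.2 deg) = 0.7651246
el = arccos(0.7651246) = 40.0819 deg
(Earth-central angle = 90 - nadir - el = 38.7181 deg)

40.0819 degrees


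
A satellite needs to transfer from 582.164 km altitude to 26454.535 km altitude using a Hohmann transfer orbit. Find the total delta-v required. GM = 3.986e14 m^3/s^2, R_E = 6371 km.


r1 = 6953.1640 km = 6.953164e+06 m
r2 = 32825.5350 km = 3.2825535e+07 m
dv1 = sqrt(mu/r1)*(sqrt(2*r2/(r1+r2)) - 1) = 2155.4469 m/s
dv2 = sqrt(mu/r2)*(1 - sqrt(2*r1/(r1+r2))) = 1424.3160 m/s
total dv = |dv1| + |dv2| = 2155.4469 + 1424.3160 = 3579.7628 m/s = 3.5798 km/s

3.5798 km/s


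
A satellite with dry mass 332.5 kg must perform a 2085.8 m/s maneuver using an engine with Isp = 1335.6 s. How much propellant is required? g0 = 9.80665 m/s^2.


ve = Isp * g0 = 1335.6 * 9.80665 = 13097.761740 m/s
mass ratio = exp(dv/ve) = exp(2085.8/13097.761740) = 1.17262941
m_prop = m_dry * (mr - 1) = 332.5 * (1.17262941 - 1)
m_prop = 57.3993 kg

57.3993 kg


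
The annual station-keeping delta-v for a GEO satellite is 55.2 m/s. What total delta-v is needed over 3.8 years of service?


dV = rate * years = 55.2 * 3.8
dV = 209.7600 m/s

209.7600 m/s


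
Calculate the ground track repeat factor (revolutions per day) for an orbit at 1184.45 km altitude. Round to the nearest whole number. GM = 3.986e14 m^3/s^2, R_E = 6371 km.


r = 7.55545e+06 m
T = 2*pi*sqrt(r^3/mu) = 6535.8447 s = 108.9307 min
revs/day = 1440 / 108.9307 = 13.2194
Rounded: 13 revolutions per day

13 revolutions per day


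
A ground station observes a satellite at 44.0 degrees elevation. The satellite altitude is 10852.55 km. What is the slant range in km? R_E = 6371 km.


h = 10852.55 km, el = 44.0 deg
d = -R_E*sin(el) + sqrt((R_E*sin(el))^2 + 2*R_E*h + h^2)
d = -6371.0000*sin(0.7679449) + sqrt((6371.0000*0.6946584)^2 + 2*6371.0000*10852.55 + 10852.55^2)
d = 12176.9691 km

12176.9691 km


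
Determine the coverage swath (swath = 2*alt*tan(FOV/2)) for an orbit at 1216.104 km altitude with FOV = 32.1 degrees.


FOV = 32.1 deg = 0.5602507 rad
swath = 2 * alt * tan(FOV/2) = 2 * 1216.104 * tan(0.2801253)
swath = 2 * 1216.104 * 0.28769
swath = 699.7220 km

699.7220 km


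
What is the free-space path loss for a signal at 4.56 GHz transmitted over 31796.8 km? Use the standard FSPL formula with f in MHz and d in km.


f = 4.56 GHz = 4560.0000 MHz
d = 31796.8 km
FSPL = 32.44 + 20*log10(4560.0000) + 20*log10(31796.8)
FSPL = 32.44 + 73.1793 + 90.0477
FSPL = 195.6670 dB

195.6670 dB


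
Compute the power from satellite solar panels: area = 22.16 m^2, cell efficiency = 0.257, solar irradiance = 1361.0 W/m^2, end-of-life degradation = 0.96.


P = area * eta * S * degradation
P = 22.16 * 0.257 * 1361.0 * 0.96
P = 7441.0160 W

7441.0160 W


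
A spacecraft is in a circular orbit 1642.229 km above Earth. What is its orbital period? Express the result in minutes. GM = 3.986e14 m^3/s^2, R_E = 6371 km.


r = 8013.2290 km = 8.013229e+06 m
T = 2*pi*sqrt(r^3/mu) = 2*pi*sqrt(5.1454417e+20 / 3.986e14)
T = 7138.7562 s = 118.9793 min

118.9793 minutes


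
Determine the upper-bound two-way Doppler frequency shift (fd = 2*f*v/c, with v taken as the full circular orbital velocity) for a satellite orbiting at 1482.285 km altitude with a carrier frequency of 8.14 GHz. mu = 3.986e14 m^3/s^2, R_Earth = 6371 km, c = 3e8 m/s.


r = 7.853285e+06 m
v = sqrt(mu/r) = 7124.3126 m/s (worst-case radial velocity)
f = 8.14 GHz = 8.14e+09 Hz
fd = 2*f*v/c = 2*8.14e+09*7124.3126/3.0e+08
fd = 386612.6978 Hz

386612.6978 Hz


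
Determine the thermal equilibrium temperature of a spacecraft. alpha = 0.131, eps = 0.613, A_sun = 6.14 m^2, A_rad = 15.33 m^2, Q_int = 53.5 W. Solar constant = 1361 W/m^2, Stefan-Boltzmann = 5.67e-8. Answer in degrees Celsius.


Numerator = alpha*S*A_sun + Q_int = 0.131*1361*6.14 + 53.5 = 1148.2067 W
Denominator = eps*sigma*A_rad = 0.613*5.67e-8*15.33 = 5.3282634e-07 W/K^4
T^4 = 2.1549361e+09 K^4
T = 215.4560 K = -57.6940 C

-57.6940 degrees Celsius


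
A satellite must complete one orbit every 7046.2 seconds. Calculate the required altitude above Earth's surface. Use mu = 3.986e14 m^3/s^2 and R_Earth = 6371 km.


T = 7046.2 s
r = (mu*T^2/(4*pi^2))^(1/3) = (3.986e14 * 7046.2^2 / (4*pi^2))^(1/3)
r = 7.9438158e+06 m = 7943.8158 km
alt = r - R_E = 7943.8158 - 6371 = 1572.8158 km

1572.8158 km


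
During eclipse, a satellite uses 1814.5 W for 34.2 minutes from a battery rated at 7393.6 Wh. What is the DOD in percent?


E_used = P * t / 60 = 1814.5 * 34.2 / 60 = 1034.2650 Wh
DOD = E_used / E_total * 100 = 1034.2650 / 7393.6 * 100
DOD = 13.9887 %

13.9887 %


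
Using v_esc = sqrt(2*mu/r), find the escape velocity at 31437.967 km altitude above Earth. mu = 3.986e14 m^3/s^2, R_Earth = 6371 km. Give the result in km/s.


r = 6371.0 + 31437.967 = 37808.9670 km = 3.7808967e+07 m
v_esc = sqrt(2*mu/r) = sqrt(2*3.986e14 / 3.7808967e+07)
v_esc = 4591.8346 m/s = 4.5918 km/s

4.5918 km/s


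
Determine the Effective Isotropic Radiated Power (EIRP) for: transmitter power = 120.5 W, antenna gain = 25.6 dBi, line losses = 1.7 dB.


Pt = 120.5 W = 20.8099 dBW
EIRP = Pt_dBW + Gt - losses = 20.8099 + 25.6 - 1.7 = 44.7099 dBW

44.7099 dBW


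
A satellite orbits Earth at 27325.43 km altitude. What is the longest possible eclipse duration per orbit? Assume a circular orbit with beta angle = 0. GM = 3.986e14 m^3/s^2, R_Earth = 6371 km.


r = 33696.4300 km
T = 1025.9727 min
Eclipse fraction = arcsin(R_E/r)/pi = arcsin(6371.0000/33696.4300)/pi
= arcsin(0.1890705)/pi = 0.06054746
Eclipse duration = 0.06054746 * 1025.9727 = 62.1200 min

62.1200 minutes


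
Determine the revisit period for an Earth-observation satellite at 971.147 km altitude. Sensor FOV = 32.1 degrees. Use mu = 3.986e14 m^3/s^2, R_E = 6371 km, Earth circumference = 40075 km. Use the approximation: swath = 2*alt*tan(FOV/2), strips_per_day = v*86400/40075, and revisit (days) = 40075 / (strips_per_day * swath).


swath = 2*971.147*tan(0.2801253) = 558.7786 km
v = sqrt(mu/r) = 7368.1271 m/s = 7.3681 km/s
strips/day = v*86400/40075 = 7.3681*86400/40075 = 15.8854
coverage/day = strips * swath = 15.8854 * 558.7786 = 8876.4051 km
revisit = 40075 / 8876.4051 = 4.5148 days

4.5148 days


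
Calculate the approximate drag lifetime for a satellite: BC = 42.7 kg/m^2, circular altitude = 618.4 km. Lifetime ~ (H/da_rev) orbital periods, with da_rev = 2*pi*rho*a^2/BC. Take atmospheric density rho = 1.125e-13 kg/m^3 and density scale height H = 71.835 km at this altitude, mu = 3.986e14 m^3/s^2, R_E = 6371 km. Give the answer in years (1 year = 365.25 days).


a = R_E + alt = 6989.4000 km = 6.9894e+06 m
da_rev = 2*pi*rho*a^2/BC = 2*pi*1.125e-13*(6.9894e+06)^2/42.7 = 0.80869416 m per revolution
N = H/da_rev = 71835.0000 m / 0.80869416 m = 88828.3897 revolutions
P = 2*pi*sqrt(a^3/mu) = 5815.2858 s
lifetime = N*P = 88828.3897 * 5815.2858 = 5.1656247e+08 s = 5978.7323 days
years = 5978.7323 / 365.25 = 16.3689 years

16.3689 years


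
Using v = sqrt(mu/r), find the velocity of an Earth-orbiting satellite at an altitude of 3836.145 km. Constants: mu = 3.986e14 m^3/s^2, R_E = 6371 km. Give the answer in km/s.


r = R_E + alt = 6371.0 + 3836.145 = 10207.1450 km = 1.0207145e+07 m
v = sqrt(mu/r) = sqrt(3.986e14 / 1.0207145e+07) = 6249.0861 m/s = 6.2491 km/s

6.2491 km/s


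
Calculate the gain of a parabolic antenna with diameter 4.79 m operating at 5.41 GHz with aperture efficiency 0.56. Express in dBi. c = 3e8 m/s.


lambda = c/f = 3e8 / 5.41e+09 = 0.05545287 m
G = eta*(pi*D/lambda)^2 = 0.56*(pi*4.79/0.05545287)^2
G = 41239.2559 (linear)
G = 10*log10(41239.2559) = 46.1531 dBi

46.1531 dBi


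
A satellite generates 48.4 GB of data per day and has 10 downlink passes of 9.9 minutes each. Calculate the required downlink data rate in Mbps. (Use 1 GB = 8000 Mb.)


total contact time = 10 * 9.9 * 60 = 5940.0000 s
data = 48.4 GB = 387200.0000 Mb
rate = 387200.0000 / 5940.0000 = 65.1852 Mbps

65.1852 Mbps


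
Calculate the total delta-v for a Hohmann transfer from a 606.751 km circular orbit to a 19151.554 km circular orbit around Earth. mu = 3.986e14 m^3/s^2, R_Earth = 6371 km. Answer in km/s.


r1 = 6977.7510 km = 6.977751e+06 m
r2 = 25522.5540 km = 2.5522554e+07 m
dv1 = sqrt(mu/r1)*(sqrt(2*r2/(r1+r2)) - 1) = 1913.9860 m/s
dv2 = sqrt(mu/r2)*(1 - sqrt(2*r1/(r1+r2))) = 1362.2884 m/s
total dv = |dv1| + |dv2| = 1913.9860 + 1362.2884 = 3276.2744 m/s = 3.2763 km/s

3.2763 km/s


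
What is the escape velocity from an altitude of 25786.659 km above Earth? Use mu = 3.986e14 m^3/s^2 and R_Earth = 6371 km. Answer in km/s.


r = 6371.0 + 25786.659 = 32157.6590 km = 3.2157659e+07 m
v_esc = sqrt(2*mu/r) = sqrt(2*3.986e14 / 3.2157659e+07)
v_esc = 4978.9920 m/s = 4.9790 km/s

4.9790 km/s


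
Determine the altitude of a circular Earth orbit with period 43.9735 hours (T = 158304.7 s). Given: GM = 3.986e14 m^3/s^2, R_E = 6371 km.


T = 158304.7 s
r = (mu*T^2/(4*pi^2))^(1/3) = (3.986e14 * 158304.7^2 / (4*pi^2))^(1/3)
r = 6.3249203e+07 m = 63249.2032 km
alt = r - R_E = 63249.2032 - 6371 = 56878.2032 km

56878.2032 km


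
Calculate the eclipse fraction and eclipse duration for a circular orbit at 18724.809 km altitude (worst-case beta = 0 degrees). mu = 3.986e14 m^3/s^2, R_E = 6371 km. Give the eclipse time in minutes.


r = 25095.8090 km
T = 659.4195 min
Eclipse fraction = arcsin(R_E/r)/pi = arcsin(6371.0000/25095.8090)/pi
= arcsin(0.2538671)/pi = 0.08170258
Eclipse duration = 0.08170258 * 659.4195 = 53.8763 min

53.8763 minutes


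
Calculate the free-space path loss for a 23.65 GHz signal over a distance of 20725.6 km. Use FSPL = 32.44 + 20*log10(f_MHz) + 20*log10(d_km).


f = 23.65 GHz = 23650.0000 MHz
d = 20725.6 km
FSPL = 32.44 + 20*log10(23650.0000) + 20*log10(20725.6)
FSPL = 32.44 + 87.4766 + 86.3301
FSPL = 206.2468 dB

206.2468 dB


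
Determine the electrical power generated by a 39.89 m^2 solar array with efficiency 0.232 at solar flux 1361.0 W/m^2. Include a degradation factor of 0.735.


P = area * eta * S * degradation
P = 39.89 * 0.232 * 1361.0 * 0.735
P = 9257.5803 W

9257.5803 W


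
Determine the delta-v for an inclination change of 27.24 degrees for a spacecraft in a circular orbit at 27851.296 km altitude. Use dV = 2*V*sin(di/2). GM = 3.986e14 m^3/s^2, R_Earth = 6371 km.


r = 34222.2960 km = 3.4222296e+07 m
V = sqrt(mu/r) = 3412.8254 m/s
di = 27.24 deg = 0.4754277 rad
dV = 2*V*sin(di/2) = 2*3412.8254*sin(0.2377138)
dV = 1607.3137 m/s = 1.6073 km/s

1.6073 km/s


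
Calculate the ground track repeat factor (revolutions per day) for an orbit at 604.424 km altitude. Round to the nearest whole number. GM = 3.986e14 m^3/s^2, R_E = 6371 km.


r = 6.975424e+06 m
T = 2*pi*sqrt(r^3/mu) = 5797.8522 s = 96.6309 min
revs/day = 1440 / 96.6309 = 14.9021
Rounded: 15 revolutions per day

15 revolutions per day


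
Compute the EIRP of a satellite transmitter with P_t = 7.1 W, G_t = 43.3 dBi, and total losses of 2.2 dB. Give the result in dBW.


Pt = 7.1 W = 8.5126 dBW
EIRP = Pt_dBW + Gt - losses = 8.5126 + 43.3 - 2.2 = 49.6126 dBW

49.6126 dBW


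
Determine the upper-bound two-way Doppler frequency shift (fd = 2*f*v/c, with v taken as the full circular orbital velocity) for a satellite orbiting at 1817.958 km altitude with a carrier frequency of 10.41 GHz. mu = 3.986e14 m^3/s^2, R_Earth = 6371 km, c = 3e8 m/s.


r = 8.188958e+06 m
v = sqrt(mu/r) = 6976.7687 m/s (worst-case radial velocity)
f = 10.41 GHz = 1.041e+10 Hz
fd = 2*f*v/c = 2*1.041e+10*6976.7687/3.0e+08
fd = 484187.7480 Hz

484187.7480 Hz


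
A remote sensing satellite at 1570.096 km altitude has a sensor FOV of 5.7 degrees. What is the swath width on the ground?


FOV = 5.7 deg = 0.09948377 rad
swath = 2 * alt * tan(FOV/2) = 2 * 1570.096 * tan(0.04974188)
swath = 2 * 1570.096 * 0.04978295
swath = 156.3280 km

156.3280 km


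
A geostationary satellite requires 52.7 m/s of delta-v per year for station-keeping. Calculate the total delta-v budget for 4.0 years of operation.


dV = rate * years = 52.7 * 4.0
dV = 210.8000 m/s

210.8000 m/s


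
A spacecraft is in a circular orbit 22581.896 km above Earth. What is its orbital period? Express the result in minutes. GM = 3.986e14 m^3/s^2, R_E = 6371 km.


r = 28952.8960 km = 2.8952896e+07 m
T = 2*pi*sqrt(r^3/mu) = 2*pi*sqrt(2.427035e+22 / 3.986e14)
T = 49028.5711 s = 817.1429 min

817.1429 minutes


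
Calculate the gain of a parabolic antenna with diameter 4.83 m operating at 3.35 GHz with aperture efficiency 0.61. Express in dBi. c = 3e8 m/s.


lambda = c/f = 3e8 / 3.35e+09 = 0.08955224 m
G = eta*(pi*D/lambda)^2 = 0.61*(pi*4.83/0.08955224)^2
G = 17513.4193 (linear)
G = 10*log10(17513.4193) = 42.4337 dBi

42.4337 dBi


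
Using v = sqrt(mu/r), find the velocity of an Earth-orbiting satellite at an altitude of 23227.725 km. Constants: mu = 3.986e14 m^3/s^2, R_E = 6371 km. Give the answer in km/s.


r = R_E + alt = 6371.0 + 23227.725 = 29598.7250 km = 2.9598725e+07 m
v = sqrt(mu/r) = sqrt(3.986e14 / 2.9598725e+07) = 3669.7134 m/s = 3.6697 km/s

3.6697 km/s


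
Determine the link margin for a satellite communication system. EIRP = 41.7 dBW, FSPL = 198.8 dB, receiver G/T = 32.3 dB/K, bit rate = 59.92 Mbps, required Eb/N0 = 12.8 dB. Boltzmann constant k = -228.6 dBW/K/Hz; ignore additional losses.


C/N0 = EIRP - FSPL + G/T - k = 41.7 - 198.8 + 32.3 - (-228.6)
C/N0 = 103.8000 dB-Hz
R_b = 59.92 Mbps = 5.992e+07 bps -> 10*log10(R_b) = 77.7757 dB-Hz
Eb/N0 = C/N0 - 10*log10(R_b) = 103.8000 - 77.7757 = 26.0243 dB
Margin = Eb/N0 - Eb/N0_req = 26.0243 - 12.8 = 13.2243 dB (link closes)

13.2243 dB


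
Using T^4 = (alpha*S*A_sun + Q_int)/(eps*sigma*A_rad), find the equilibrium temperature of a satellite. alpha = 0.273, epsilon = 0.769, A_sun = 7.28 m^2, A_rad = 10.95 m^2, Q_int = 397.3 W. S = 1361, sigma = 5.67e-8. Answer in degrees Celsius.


Numerator = alpha*S*A_sun + Q_int = 0.273*1361*7.28 + 397.3 = 3102.2058 W
Denominator = eps*sigma*A_rad = 0.769*5.67e-8*10.95 = 4.7744518e-07 W/K^4
T^4 = 6.497512e+09 K^4
T = 283.9140 K = 10.7640 C

10.7640 degrees Celsius


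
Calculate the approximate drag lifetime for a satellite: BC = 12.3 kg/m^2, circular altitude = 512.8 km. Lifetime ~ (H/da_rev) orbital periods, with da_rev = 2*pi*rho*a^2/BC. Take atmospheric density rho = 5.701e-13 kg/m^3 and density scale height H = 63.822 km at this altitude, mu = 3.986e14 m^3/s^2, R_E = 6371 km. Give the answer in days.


a = R_E + alt = 6883.8000 km = 6.8838e+06 m
da_rev = 2*pi*rho*a^2/BC = 2*pi*5.701e-13*(6.8838e+06)^2/12.3 = 13.800102 m per revolution
N = H/da_rev = 63822.0000 m / 13.800102 m = 4624.7485 revolutions
P = 2*pi*sqrt(a^3/mu) = 5683.9937 s
lifetime = N*P = 4624.7485 * 5683.9937 = 2.6287042e+07 s = 304.2482 days

304.2482 days


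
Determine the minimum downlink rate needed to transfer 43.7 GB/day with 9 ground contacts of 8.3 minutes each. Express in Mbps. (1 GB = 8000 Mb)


total contact time = 9 * 8.3 * 60 = 4482.0000 s
data = 43.7 GB = 349600.0000 Mb
rate = 349600.0000 / 4482.0000 = 78.0009 Mbps

78.0009 Mbps


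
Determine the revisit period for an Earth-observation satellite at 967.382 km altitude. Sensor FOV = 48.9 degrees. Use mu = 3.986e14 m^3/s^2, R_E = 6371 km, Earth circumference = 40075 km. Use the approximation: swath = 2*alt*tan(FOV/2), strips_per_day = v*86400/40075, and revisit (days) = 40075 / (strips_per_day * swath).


swath = 2*967.382*tan(0.426733) = 879.6845 km
v = sqrt(mu/r) = 7370.0170 m/s = 7.3700 km/s
strips/day = v*86400/40075 = 7.3700*86400/40075 = 15.8894
coverage/day = strips * swath = 15.8894 * 879.6845 = 13977.6977 km
revisit = 40075 / 13977.6977 = 2.8671 days

2.8671 days


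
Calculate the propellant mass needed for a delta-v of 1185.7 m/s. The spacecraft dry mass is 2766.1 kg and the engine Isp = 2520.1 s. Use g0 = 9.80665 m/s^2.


ve = Isp * g0 = 2520.1 * 9.80665 = 24713.738665 m/s
mass ratio = exp(dv/ve) = exp(1185.7/24713.738665) = 1.04914691
m_prop = m_dry * (mr - 1) = 2766.1 * (1.04914691 - 1)
m_prop = 135.9453 kg

135.9453 kg


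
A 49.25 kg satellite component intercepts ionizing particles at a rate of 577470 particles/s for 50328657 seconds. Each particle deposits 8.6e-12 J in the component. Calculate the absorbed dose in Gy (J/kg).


Total energy deposited = rate * time * E_per
  = 577470 * 50328657 * 8.6e-12 = 249.9443 J
Dose = E_total / mass = 249.9443 / 49.25
Dose = 5.0750 Gy

5.0750 Gy


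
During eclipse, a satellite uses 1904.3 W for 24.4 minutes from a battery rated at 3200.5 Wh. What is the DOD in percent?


E_used = P * t / 60 = 1904.3 * 24.4 / 60 = 774.4153 Wh
DOD = E_used / E_total * 100 = 774.4153 / 3200.5 * 100
DOD = 24.1967 %

24.1967 %


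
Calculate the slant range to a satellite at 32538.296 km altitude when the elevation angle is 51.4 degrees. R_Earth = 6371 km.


h = 32538.296 km, el = 51.4 deg
d = -R_E*sin(el) + sqrt((R_E*sin(el))^2 + 2*R_E*h + h^2)
d = -6371.0000*sin(0.8970992) + sqrt((6371.0000*0.7815205)^2 + 2*6371.0000*32538.296 + 32538.296^2)
d = 33726.6792 km

33726.6792 km


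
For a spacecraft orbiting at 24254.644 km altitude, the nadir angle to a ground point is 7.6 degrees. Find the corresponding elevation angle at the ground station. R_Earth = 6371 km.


r = R_E + alt = 30625.6440 km
Law of sines in the satellite / Earth-center / ground-point triangle:
  sin(nadir)/R_E = sin(90 + el)/r  =>  cos(el) = (r/R_E)*sin(nadir)
cos(el) = (30625.6440 / 6371.0000) * sin(7.6 deg) = 0.6357616
el = arccos(0.6357616) = 50.5235 deg
(Earth-central angle = 90 - nadir - el = 31.8765 deg)

50.5235 degrees


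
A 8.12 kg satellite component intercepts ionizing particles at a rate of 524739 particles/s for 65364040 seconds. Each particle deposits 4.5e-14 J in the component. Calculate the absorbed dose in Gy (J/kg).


Total energy deposited = rate * time * E_per
  = 524739 * 65364040 * 4.5e-14 = 1.5435 J
Dose = E_total / mass = 1.5435 / 8.12
Dose = 0.190081 Gy

0.1901 Gy


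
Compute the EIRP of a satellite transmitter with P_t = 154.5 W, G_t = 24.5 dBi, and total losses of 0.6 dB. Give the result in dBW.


Pt = 154.5 W = 21.8893 dBW
EIRP = Pt_dBW + Gt - losses = 21.8893 + 24.5 - 0.6 = 45.7893 dBW

45.7893 dBW


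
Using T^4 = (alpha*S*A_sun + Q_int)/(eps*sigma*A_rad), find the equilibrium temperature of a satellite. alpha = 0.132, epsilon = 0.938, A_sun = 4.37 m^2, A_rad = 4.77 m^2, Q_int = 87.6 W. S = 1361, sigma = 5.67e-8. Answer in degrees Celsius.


Numerator = alpha*S*A_sun + Q_int = 0.132*1361*4.37 + 87.6 = 872.6792 W
Denominator = eps*sigma*A_rad = 0.938*5.67e-8*4.77 = 2.5369054e-07 W/K^4
T^4 = 3.439936e+09 K^4
T = 242.1796 K = -30.9704 C

-30.9704 degrees Celsius


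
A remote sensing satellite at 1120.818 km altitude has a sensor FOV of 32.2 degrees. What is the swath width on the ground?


FOV = 32.2 deg = 0.561996 rad
swath = 2 * alt * tan(FOV/2) = 2 * 1120.818 * tan(0.280998)
swath = 2 * 1120.818 * 0.2886352
swath = 647.0150 km

647.0150 km


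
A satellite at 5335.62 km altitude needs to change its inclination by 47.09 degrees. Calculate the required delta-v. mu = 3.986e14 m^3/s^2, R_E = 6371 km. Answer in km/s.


r = 11706.6200 km = 1.170662e+07 m
V = sqrt(mu/r) = 5835.1616 m/s
di = 47.09 deg = 0.8218755 rad
dV = 2*V*sin(di/2) = 2*5835.1616*sin(0.4109378)
dV = 4661.9347 m/s = 4.6619 km/s

4.6619 km/s


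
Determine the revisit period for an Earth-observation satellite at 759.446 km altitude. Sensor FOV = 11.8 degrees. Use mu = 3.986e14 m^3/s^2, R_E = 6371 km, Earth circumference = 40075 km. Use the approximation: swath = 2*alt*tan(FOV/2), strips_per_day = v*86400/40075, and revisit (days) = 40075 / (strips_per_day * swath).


swath = 2*759.446*tan(0.1029744) = 156.9622 km
v = sqrt(mu/r) = 7476.7059 m/s = 7.4767 km/s
strips/day = v*86400/40075 = 7.4767*86400/40075 = 16.1195
coverage/day = strips * swath = 16.1195 * 156.9622 = 2530.1463 km
revisit = 40075 / 2530.1463 = 15.8390 days

15.8390 days


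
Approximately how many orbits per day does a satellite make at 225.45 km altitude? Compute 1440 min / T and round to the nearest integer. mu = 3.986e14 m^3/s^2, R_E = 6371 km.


r = 6.59645e+06 m
T = 2*pi*sqrt(r^3/mu) = 5331.8342 s = 88.8639 min
revs/day = 1440 / 88.8639 = 16.2046
Rounded: 16 revolutions per day

16 revolutions per day


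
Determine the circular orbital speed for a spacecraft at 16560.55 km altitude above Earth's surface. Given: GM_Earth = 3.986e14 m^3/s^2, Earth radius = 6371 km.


r = R_E + alt = 6371.0 + 16560.55 = 22931.5500 km = 2.293155e+07 m
v = sqrt(mu/r) = sqrt(3.986e14 / 2.293155e+07) = 4169.1924 m/s = 4.1692 km/s

4.1692 km/s


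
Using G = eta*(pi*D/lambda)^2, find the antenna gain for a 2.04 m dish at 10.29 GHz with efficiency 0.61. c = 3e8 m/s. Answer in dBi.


lambda = c/f = 3e8 / 1.029e+10 = 0.02915452 m
G = eta*(pi*D/lambda)^2 = 0.61*(pi*2.04/0.02915452)^2
G = 29476.6521 (linear)
G = 10*log10(29476.6521) = 44.6948 dBi

44.6948 dBi


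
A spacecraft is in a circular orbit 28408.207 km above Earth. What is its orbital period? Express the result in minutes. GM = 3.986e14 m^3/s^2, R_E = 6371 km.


r = 34779.2070 km = 3.4779207e+07 m
T = 2*pi*sqrt(r^3/mu) = 2*pi*sqrt(4.2068694e+22 / 3.986e14)
T = 64549.1807 s = 1075.8197 min

1075.8197 minutes


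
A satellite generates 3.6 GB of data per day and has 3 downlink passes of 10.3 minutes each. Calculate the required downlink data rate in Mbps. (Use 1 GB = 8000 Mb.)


total contact time = 3 * 10.3 * 60 = 1854.0000 s
data = 3.6 GB = 28800.0000 Mb
rate = 28800.0000 / 1854.0000 = 15.5340 Mbps

15.5340 Mbps


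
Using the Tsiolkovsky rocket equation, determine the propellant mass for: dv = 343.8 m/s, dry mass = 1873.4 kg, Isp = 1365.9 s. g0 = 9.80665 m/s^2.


ve = Isp * g0 = 1365.9 * 9.80665 = 13394.903235 m/s
mass ratio = exp(dv/ve) = exp(343.8/13394.903235) = 1.02599870
m_prop = m_dry * (mr - 1) = 1873.4 * (1.02599870 - 1)
m_prop = 48.7060 kg

48.7060 kg


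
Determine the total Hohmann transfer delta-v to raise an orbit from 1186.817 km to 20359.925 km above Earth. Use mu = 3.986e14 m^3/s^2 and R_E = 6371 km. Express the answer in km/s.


r1 = 7557.8170 km = 7.557817e+06 m
r2 = 26730.9250 km = 2.6730925e+07 m
dv1 = sqrt(mu/r1)*(sqrt(2*r2/(r1+r2)) - 1) = 1805.8701 m/s
dv2 = sqrt(mu/r2)*(1 - sqrt(2*r1/(r1+r2))) = 1297.6619 m/s
total dv = |dv1| + |dv2| = 1805.8701 + 1297.6619 = 3103.5320 m/s = 3.1035 km/s

3.1035 km/s


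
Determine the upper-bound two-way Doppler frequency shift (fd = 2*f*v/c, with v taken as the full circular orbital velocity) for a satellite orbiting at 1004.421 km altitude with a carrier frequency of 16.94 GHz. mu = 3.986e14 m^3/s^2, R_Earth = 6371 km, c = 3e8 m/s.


r = 7.375421e+06 m
v = sqrt(mu/r) = 7351.4878 m/s (worst-case radial velocity)
f = 16.94 GHz = 1.694e+10 Hz
fd = 2*f*v/c = 2*1.694e+10*7351.4878/3.0e+08
fd = 830228.0195 Hz

830228.0195 Hz


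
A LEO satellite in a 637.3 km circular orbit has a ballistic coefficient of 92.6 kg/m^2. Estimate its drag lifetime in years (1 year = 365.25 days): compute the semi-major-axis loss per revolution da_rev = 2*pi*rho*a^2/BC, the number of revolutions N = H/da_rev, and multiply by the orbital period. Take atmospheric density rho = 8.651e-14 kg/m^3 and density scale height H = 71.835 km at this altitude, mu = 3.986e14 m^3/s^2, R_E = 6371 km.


a = R_E + alt = 7008.3000 km = 7.0083e+06 m
da_rev = 2*pi*rho*a^2/BC = 2*pi*8.651e-14*(7.0083e+06)^2/92.6 = 0.288310568 m per revolution
N = H/da_rev = 71835.0000 m / 0.288310568 m = 249158.4005 revolutions
P = 2*pi*sqrt(a^3/mu) = 5838.8894 s
lifetime = N*P = 249158.4005 * 5838.8894 = 1.4548083e+09 s = 16838.0595 days
years = 16838.0595 / 365.25 = 46.1001 years

46.1001 years


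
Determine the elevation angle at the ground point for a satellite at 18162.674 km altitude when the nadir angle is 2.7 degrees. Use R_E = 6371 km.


r = R_E + alt = 24533.6740 km
Law of sines in the satellite / Earth-center / ground-point triangle:
  sin(nadir)/R_E = sin(90 + el)/r  =>  cos(el) = (r/R_E)*sin(nadir)
cos(el) = (24533.6740 / 6371.0000) * sin(2.7 deg) = 0.1813992
el = arccos(0.1813992) = 79.5487 deg
(Earth-central angle = 90 - nadir - el = 7.7513 deg)

79.5487 degrees


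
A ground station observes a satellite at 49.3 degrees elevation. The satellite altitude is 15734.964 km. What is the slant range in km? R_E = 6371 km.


h = 15734.964 km, el = 49.3 deg
d = -R_E*sin(el) + sqrt((R_E*sin(el))^2 + 2*R_E*h + h^2)
d = -6371.0000*sin(0.8604473) + sqrt((6371.0000*0.7581343)^2 + 2*6371.0000*15734.964 + 15734.964^2)
d = 16881.9877 km

16881.9877 km


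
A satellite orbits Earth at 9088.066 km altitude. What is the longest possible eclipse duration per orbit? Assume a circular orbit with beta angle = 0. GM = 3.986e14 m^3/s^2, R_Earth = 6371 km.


r = 15459.0660 km
T = 318.8121 min
Eclipse fraction = arcsin(R_E/r)/pi = arcsin(6371.0000/15459.0660)/pi
= arcsin(0.4121206)/pi = 0.1352118
Eclipse duration = 0.1352118 * 318.8121 = 43.1072 min

43.1072 minutes


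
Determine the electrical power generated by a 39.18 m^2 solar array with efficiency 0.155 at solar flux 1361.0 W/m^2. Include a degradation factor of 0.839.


P = area * eta * S * degradation
P = 39.18 * 0.155 * 1361.0 * 0.839
P = 6934.5170 W

6934.5170 W


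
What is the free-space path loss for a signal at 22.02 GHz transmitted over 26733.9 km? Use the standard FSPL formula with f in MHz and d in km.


f = 22.02 GHz = 22020.0000 MHz
d = 26733.9 km
FSPL = 32.44 + 20*log10(22020.0000) + 20*log10(26733.9)
FSPL = 32.44 + 86.8563 + 88.5412
FSPL = 207.8376 dB

207.8376 dB


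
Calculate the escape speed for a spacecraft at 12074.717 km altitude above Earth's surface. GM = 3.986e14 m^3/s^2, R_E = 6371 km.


r = 6371.0 + 12074.717 = 18445.7170 km = 1.8445717e+07 m
v_esc = sqrt(2*mu/r) = sqrt(2*3.986e14 / 1.8445717e+07)
v_esc = 6574.0935 m/s = 6.5741 km/s

6.5741 km/s


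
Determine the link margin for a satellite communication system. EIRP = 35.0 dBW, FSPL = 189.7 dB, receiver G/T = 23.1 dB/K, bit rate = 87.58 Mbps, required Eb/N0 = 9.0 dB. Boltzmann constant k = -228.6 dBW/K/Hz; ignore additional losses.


C/N0 = EIRP - FSPL + G/T - k = 35.0 - 189.7 + 23.1 - (-228.6)
C/N0 = 97.0000 dB-Hz
R_b = 87.58 Mbps = 8.758e+07 bps -> 10*log10(R_b) = 79.4240 dB-Hz
Eb/N0 = C/N0 - 10*log10(R_b) = 97.0000 - 79.4240 = 17.5760 dB
Margin = Eb/N0 - Eb/N0_req = 17.5760 - 9.0 = 8.5760 dB (link closes)

8.5760 dB


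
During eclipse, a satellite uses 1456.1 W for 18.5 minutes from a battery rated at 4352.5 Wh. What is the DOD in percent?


E_used = P * t / 60 = 1456.1 * 18.5 / 60 = 448.9642 Wh
DOD = E_used / E_total * 100 = 448.9642 / 4352.5 * 100
DOD = 10.3151 %

10.3151 %


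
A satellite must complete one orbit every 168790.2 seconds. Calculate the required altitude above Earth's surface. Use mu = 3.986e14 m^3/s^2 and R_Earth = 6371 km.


T = 168790.2 s
r = (mu*T^2/(4*pi^2))^(1/3) = (3.986e14 * 168790.2^2 / (4*pi^2))^(1/3)
r = 6.6012169e+07 m = 66012.1692 km
alt = r - R_E = 66012.1692 - 6371 = 59641.1692 km

59641.1692 km


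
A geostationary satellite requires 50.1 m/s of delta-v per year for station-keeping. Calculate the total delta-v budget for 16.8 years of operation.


dV = rate * years = 50.1 * 16.8
dV = 841.6800 m/s

841.6800 m/s


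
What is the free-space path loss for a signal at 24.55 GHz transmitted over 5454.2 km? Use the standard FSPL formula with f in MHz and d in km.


f = 24.55 GHz = 24550.0000 MHz
d = 5454.2 km
FSPL = 32.44 + 20*log10(24550.0000) + 20*log10(5454.2)
FSPL = 32.44 + 87.8010 + 74.7346
FSPL = 194.9757 dB

194.9757 dB


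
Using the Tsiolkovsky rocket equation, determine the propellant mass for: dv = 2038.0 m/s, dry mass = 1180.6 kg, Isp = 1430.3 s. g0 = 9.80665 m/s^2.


ve = Isp * g0 = 1430.3 * 9.80665 = 14026.451495 m/s
mass ratio = exp(dv/ve) = exp(2038.0/14026.451495) = 1.15638286
m_prop = m_dry * (mr - 1) = 1180.6 * (1.15638286 - 1)
m_prop = 184.6256 kg

184.6256 kg


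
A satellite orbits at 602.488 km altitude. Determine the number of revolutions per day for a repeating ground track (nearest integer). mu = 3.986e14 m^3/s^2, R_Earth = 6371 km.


r = 6.973488e+06 m
T = 2*pi*sqrt(r^3/mu) = 5795.4386 s = 96.5906 min
revs/day = 1440 / 96.5906 = 14.9083
Rounded: 15 revolutions per day

15 revolutions per day


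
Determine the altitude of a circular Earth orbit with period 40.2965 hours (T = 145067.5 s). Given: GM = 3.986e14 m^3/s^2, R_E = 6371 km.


T = 145067.5 s
r = (mu*T^2/(4*pi^2))^(1/3) = (3.986e14 * 145067.5^2 / (4*pi^2))^(1/3)
r = 5.9672276e+07 m = 59672.2761 km
alt = r - R_E = 59672.2761 - 6371 = 53301.2761 km

53301.2761 km


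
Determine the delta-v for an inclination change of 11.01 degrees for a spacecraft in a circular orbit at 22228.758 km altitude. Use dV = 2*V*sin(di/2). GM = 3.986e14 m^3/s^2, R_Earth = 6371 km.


r = 28599.7580 km = 2.8599758e+07 m
V = sqrt(mu/r) = 3733.2534 m/s
di = 11.01 deg = 0.1921608 rad
dV = 2*V*sin(di/2) = 2*3733.2534*sin(0.09608038)
dV = 716.2815 m/s = 0.7162815 km/s

0.7163 km/s


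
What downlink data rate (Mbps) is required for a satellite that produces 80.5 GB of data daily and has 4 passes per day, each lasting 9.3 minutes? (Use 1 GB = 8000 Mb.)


total contact time = 4 * 9.3 * 60 = 2232.0000 s
data = 80.5 GB = 644000.0000 Mb
rate = 644000.0000 / 2232.0000 = 288.5305 Mbps

288.5305 Mbps


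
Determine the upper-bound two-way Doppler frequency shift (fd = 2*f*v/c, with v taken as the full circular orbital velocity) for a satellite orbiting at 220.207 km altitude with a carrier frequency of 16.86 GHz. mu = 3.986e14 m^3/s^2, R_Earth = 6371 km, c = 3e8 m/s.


r = 6.591207e+06 m
v = sqrt(mu/r) = 7776.5357 m/s (worst-case radial velocity)
f = 16.86 GHz = 1.686e+10 Hz
fd = 2*f*v/c = 2*1.686e+10*7776.5357/3.0e+08
fd = 874082.6158 Hz

874082.6158 Hz


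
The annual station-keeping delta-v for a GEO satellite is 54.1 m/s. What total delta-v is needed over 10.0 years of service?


dV = rate * years = 54.1 * 10.0
dV = 541.0000 m/s

541.0000 m/s


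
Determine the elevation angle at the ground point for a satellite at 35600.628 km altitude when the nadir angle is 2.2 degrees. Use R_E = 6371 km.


r = R_E + alt = 41971.6280 km
Law of sines in the satellite / Earth-center / ground-point triangle:
  sin(nadir)/R_E = sin(90 + el)/r  =>  cos(el) = (r/R_E)*sin(nadir)
cos(el) = (41971.6280 / 6371.0000) * sin(2.2 deg) = 0.2528958
el = arccos(0.2528958) = 75.3511 deg
(Earth-central angle = 90 - nadir - el = 12.4489 deg)

75.3511 degrees


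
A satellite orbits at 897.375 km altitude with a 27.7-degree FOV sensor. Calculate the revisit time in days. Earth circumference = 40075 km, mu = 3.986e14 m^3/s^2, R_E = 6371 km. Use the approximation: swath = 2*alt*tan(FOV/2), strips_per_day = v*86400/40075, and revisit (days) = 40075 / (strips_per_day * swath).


swath = 2*897.375*tan(0.2417281) = 442.4939 km
v = sqrt(mu/r) = 7405.4249 m/s = 7.4054 km/s
strips/day = v*86400/40075 = 7.4054*86400/40075 = 15.9658
coverage/day = strips * swath = 15.9658 * 442.4939 = 7064.7619 km
revisit = 40075 / 7064.7619 = 5.6725 days

5.6725 days


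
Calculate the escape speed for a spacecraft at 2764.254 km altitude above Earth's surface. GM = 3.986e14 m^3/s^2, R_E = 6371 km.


r = 6371.0 + 2764.254 = 9135.2540 km = 9.135254e+06 m
v_esc = sqrt(2*mu/r) = sqrt(2*3.986e14 / 9.135254e+06)
v_esc = 9341.6444 m/s = 9.3416 km/s

9.3416 km/s


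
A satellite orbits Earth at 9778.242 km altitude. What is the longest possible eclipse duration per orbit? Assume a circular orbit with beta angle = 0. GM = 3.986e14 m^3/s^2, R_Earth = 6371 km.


r = 16149.2420 km
T = 340.3989 min
Eclipse fraction = arcsin(R_E/r)/pi = arcsin(6371.0000/16149.2420)/pi
= arcsin(0.3945077)/pi = 0.1290848
Eclipse duration = 0.1290848 * 340.3989 = 43.9403 min

43.9403 minutes


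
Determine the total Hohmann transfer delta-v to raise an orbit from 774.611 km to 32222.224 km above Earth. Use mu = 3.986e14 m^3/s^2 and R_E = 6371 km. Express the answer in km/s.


r1 = 7145.6110 km = 7.145611e+06 m
r2 = 38593.2240 km = 3.8593224e+07 m
dv1 = sqrt(mu/r1)*(sqrt(2*r2/(r1+r2)) - 1) = 2233.5822 m/s
dv2 = sqrt(mu/r2)*(1 - sqrt(2*r1/(r1+r2))) = 1417.3485 m/s
total dv = |dv1| + |dv2| = 2233.5822 + 1417.3485 = 3650.9307 m/s = 3.6509 km/s

3.6509 km/s


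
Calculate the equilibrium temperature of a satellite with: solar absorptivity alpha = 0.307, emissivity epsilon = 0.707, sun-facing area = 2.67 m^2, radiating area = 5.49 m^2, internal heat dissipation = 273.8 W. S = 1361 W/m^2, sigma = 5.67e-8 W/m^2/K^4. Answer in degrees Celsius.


Numerator = alpha*S*A_sun + Q_int = 0.307*1361*2.67 + 273.8 = 1389.3981 W
Denominator = eps*sigma*A_rad = 0.707*5.67e-8*5.49 = 2.2007708e-07 W/K^4
T^4 = 6.3132339e+09 K^4
T = 281.8792 K = 8.7292 C

8.7292 degrees Celsius


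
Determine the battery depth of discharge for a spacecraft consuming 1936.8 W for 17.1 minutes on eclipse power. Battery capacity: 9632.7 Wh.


E_used = P * t / 60 = 1936.8 * 17.1 / 60 = 551.9880 Wh
DOD = E_used / E_total * 100 = 551.9880 / 9632.7 * 100
DOD = 5.7304 %

5.7304 %


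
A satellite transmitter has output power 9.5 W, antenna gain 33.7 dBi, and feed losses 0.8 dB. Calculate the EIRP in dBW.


Pt = 9.5 W = 9.7772 dBW
EIRP = Pt_dBW + Gt - losses = 9.7772 + 33.7 - 0.8 = 42.6772 dBW

42.6772 dBW


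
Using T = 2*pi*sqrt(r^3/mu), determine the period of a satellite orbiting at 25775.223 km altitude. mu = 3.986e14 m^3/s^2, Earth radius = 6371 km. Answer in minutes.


r = 32146.2230 km = 3.2146223e+07 m
T = 2*pi*sqrt(r^3/mu) = 2*pi*sqrt(3.3219253e+22 / 3.986e14)
T = 57359.6049 s = 955.9934 min

955.9934 minutes


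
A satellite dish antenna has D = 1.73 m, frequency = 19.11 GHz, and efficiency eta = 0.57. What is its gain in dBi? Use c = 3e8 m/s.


lambda = c/f = 3e8 / 1.911e+10 = 0.01569859 m
G = eta*(pi*D/lambda)^2 = 0.57*(pi*1.73/0.01569859)^2
G = 68319.6562 (linear)
G = 10*log10(68319.6562) = 48.3455 dBi

48.3455 dBi


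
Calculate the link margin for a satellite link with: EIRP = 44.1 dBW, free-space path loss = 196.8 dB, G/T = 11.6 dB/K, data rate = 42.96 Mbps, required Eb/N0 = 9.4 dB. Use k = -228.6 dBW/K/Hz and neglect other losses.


C/N0 = EIRP - FSPL + G/T - k = 44.1 - 196.8 + 11.6 - (-228.6)
C/N0 = 87.5000 dB-Hz
R_b = 42.96 Mbps = 4.296e+07 bps -> 10*log10(R_b) = 76.3306 dB-Hz
Eb/N0 = C/N0 - 10*log10(R_b) = 87.5000 - 76.3306 = 11.1694 dB
Margin = Eb/N0 - Eb/N0_req = 11.1694 - 9.4 = 1.7694 dB (link closes)

1.7694 dB


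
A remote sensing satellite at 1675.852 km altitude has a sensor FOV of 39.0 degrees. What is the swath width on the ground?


FOV = 39.0 deg = 0.6806784 rad
swath = 2 * alt * tan(FOV/2) = 2 * 1675.852 * tan(0.3403392)
swath = 2 * 1675.852 * 0.3541186
swath = 1186.9006 km

1186.9006 km
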